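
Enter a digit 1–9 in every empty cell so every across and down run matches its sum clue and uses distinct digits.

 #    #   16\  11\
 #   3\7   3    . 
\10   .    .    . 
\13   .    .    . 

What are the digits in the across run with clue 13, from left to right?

3 in 2 cells must be {1,2}.
R1C3 = 7 − 3 = 4 completes the 7 across.
No cell is forced outright now. R2C1 can only be 1 or 2 (the digits allowed by both its 10 across and its 3 down). If R2C1 = 2: that forces R3C1 = 1, R3C3 = 5, after which R2C3 would have to be in {1,3,5,7} for the 10 across but in {2} for the 11 down — contradiction. So R2C1 = 1.
R3C1 = 3 − 1 = 2 completes the 3 down.
No cell is forced outright now. R3C3 can only be 5 or 6 (the digits allowed by both its 13 across and its 11 down). If R3C3 = 6: then R2C3 would have to be in {2,3,4,5,6,7} for the 10 across but in {1} for the 11 down — contradiction. So R3C3 = 5.
R2C3 = 11 − 9 = 2 completes the 11 down.
R3C2 = 13 − 7 = 6 completes the 13 across.
R2C2 = 10 − 3 = 7 completes the 10 across.

2 6 5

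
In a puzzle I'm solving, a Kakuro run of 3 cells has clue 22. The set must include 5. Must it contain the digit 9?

Yes

The only way to make 22 from 3 distinct digits under that restriction is {5,8,9}, which contains 9.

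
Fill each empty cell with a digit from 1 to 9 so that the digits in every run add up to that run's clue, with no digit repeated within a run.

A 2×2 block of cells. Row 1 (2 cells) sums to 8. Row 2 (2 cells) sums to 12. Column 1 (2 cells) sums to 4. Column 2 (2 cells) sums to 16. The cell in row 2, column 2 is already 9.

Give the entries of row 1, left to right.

4 in 2 cells must be {1,3}; 16 in 2 cells must be {7,9}.
(1,2) = 16 − 9 = 7 completes the 16 down.
(2,1) = 12 − 9 = 3 completes the 12 across.
(1,1) = 8 − 7 = 1 completes the 8 across.

1, 7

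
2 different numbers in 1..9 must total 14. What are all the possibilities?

{5,9}; {6,8}

2 distinct digits from 1–9 sum between 3 and 17.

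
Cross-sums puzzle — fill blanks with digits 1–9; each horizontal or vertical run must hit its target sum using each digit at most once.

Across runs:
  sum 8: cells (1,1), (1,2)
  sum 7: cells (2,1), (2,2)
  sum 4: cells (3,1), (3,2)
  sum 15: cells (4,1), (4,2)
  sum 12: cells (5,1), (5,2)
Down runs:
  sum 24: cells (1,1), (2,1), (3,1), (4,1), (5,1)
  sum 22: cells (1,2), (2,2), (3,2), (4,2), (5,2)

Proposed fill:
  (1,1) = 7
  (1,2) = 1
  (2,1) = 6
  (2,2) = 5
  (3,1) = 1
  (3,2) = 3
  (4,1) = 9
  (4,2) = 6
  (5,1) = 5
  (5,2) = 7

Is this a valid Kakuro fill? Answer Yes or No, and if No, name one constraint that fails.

No — the down run (1,1)–(5,1) sums to 28, not 24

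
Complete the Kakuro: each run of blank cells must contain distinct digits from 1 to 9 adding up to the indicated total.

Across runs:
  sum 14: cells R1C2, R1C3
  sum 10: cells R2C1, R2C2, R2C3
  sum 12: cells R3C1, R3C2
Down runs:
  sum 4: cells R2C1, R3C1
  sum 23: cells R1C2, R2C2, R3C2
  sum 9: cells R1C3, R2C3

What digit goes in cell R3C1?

4 in 2 cells must be {1,3}; 23 in 3 cells must be {6,8,9}.
The 10 across and the 23 down share only 6, so R2C2 = 6.
Intersecting the 12 across with the 4 down forces R3C1 = 3.
R3C2 = 12 − 3 = 9 completes the 12 across.
R1C2 = 23 − 15 = 8 completes the 23 down.
R1C3 = 14 − 8 = 6 completes the 14 across.
R2C1 = 4 − 3 = 1 completes the 4 down.
R2C3 = 10 − 7 = 3 completes the 10 across.

3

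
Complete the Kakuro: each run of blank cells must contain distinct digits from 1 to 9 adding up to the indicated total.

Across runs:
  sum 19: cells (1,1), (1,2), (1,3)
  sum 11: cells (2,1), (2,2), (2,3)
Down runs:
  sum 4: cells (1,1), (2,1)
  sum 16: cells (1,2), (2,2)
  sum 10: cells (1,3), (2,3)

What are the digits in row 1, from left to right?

4 in 2 cells must be {1,3}; 16 in 2 cells must be {7,9}.
The 19 across and the 4 down share only 3, so (1,1) = 3.
(2,1) = 4 − 3 = 1 completes the 4 down.
Given what's placed, (2,2) must be 7 to fit the 11 across and 16 down.
(2,3) = 11 − 8 = 3 completes the 11 across.
(1,2) = 16 − 7 = 9 completes the 16 down.
(1,3) = 19 − 12 = 7 completes the 19 across.

3, 9, 7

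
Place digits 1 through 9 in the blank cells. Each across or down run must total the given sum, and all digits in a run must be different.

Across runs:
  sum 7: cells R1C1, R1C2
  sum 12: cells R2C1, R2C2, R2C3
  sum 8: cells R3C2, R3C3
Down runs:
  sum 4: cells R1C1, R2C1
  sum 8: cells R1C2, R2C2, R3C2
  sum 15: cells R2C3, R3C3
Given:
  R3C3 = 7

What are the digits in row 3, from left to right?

1, 7

4 in 2 cells must be {1,3}.
R2C3 = 15 − 7 = 8 completes the 15 down.
R3C2 = 8 − 7 = 1 completes the 8 across.
Given what's placed, R2C2 must be 3 to fit the 12 across and 8 down.
R1C2 = 8 − 4 = 4 completes the 8 down.
R2C1 = 12 − 11 = 1 completes the 12 across.
R1C1 = 7 − 4 = 3 completes the 7 across.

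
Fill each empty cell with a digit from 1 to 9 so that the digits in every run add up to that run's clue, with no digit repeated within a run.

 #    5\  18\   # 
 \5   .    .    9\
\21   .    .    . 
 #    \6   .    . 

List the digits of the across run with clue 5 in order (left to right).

The 21 across and the 5 down share only 4, so R2C1 = 4.
R2C3 = 8: the only remaining digit allowed by both the 21 across and the 9 down.
R3C3 = 9 − 8 = 1 completes the 9 down.
R1C1 = 5 − 4 = 1 completes the 5 down.
R1C2 = 5 − 1 = 4 completes the 5 across.
R2C2 = 21 − 12 = 9 completes the 21 across.
R3C2 = 6 − 1 = 5 completes the 6 across.

1, 4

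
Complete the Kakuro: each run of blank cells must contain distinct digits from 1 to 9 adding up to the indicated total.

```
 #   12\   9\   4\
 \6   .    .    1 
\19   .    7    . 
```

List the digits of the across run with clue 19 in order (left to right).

9 7 3

6 in 3 cells must be {1,2,3}; 4 in 2 cells must be {1,3}.
Given what's placed, R1C1 must be 3 to fit the 6 across and 12 down.
R1C2 = 6 − 4 = 2 completes the 6 across.
R2C1 = 12 − 3 = 9 completes the 12 down.
R2C3 = 19 − 16 = 3 completes the 19 across.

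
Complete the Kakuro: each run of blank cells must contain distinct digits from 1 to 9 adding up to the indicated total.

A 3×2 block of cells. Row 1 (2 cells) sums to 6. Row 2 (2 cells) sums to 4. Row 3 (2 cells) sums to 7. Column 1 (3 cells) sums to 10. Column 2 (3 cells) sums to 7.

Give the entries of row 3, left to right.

5, 2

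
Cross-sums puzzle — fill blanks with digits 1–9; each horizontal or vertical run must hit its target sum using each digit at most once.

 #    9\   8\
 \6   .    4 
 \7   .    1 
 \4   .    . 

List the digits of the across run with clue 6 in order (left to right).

2, 4

4 in 2 cells must be {1,3}.
R1C1 = 6 − 4 = 2 completes the 6 across.
R2C1 = 7 − 1 = 6 completes the 7 across.
R3C1 = 9 − 8 = 1 completes the 9 down.
R3C2 = 4 − 1 = 3 completes the 4 across.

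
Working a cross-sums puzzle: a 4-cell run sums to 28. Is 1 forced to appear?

No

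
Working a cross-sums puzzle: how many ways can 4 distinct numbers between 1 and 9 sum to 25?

4 distinct digits from 1–9 sum between 10 and 30.
Enumerating: {1,7,8,9}, {2,6,8,9}, {3,5,8,9}, {3,6,7,9}, {4,5,7,9}, {4,6,7,8}.

6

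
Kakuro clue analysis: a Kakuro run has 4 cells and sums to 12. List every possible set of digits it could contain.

4 distinct digits from 1–9 sum between 10 and 30.

{1,2,3,6}; {1,2,4,5}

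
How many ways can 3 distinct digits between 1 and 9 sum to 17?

3 distinct digits from 1–9 sum between 6 and 24.

7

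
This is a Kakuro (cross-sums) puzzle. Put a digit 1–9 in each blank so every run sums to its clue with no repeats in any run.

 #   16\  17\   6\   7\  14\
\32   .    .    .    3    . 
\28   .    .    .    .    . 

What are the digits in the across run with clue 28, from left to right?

9, 8, 1, 4, 6

16 in 2 cells must be {7,9}; 17 in 2 cells must be {8,9}.
R1C3 = 5: the only remaining digit allowed by both the 32 across and the 6 down.
R2C3 = 6 − 5 = 1 completes the 6 down.
R2C4 = 7 − 3 = 4 completes the 7 down.
R2C1 = 9: the only remaining digit allowed by both the 28 across and the 16 down.
Given what's placed, R2C2 must be 8 to fit the 28 across and 17 down.
R2C5 = 28 − 22 = 6 completes the 28 across.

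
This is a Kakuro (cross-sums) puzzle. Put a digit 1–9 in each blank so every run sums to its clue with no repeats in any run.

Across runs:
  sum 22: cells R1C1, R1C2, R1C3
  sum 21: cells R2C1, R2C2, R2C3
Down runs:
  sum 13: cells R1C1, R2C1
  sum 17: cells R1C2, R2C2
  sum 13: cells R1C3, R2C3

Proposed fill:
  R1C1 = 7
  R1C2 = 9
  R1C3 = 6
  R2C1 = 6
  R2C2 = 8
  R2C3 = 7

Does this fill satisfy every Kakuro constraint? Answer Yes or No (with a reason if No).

Across: 7+9+6=22; 6+8+7=21. Down: 7+6=13; 9+8=17; 6+7=13. No digit repeats within any run.

Yes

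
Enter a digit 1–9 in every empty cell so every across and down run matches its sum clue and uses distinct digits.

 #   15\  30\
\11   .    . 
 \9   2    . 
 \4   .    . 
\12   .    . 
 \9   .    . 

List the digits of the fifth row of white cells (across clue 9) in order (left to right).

4 in 2 cells must be {1,3}; 15 in 5 cells must be {1,2,3,4,5}.
R2C2 = 9 − 2 = 7 completes the 9 across.
No cell is forced outright now. R1C1 can only be 3 or 4 or 5 (the digits allowed by both its 11 across and its 15 down). If R1C1 = 3: that forces R1C2 = 8, R3C1 = 1, after which R3C2 would have to be in {3} for the 4 across but in {1,2,4,5,6,9} for the 30 down — contradiction. If R1C1 = 4: then R1C2 would have to be in {7} for the 11 across but in {1,2,3,4,5,6,8,9} for the 30 down — contradiction. So R1C1 = 5.
R1C2 = 11 − 5 = 6 completes the 11 across.
Given what's placed, R3C2 must be 3 to fit the 4 across and 30 down.
R5C2 = 5: the only remaining digit allowed by both the 9 across and the 30 down.
R3C1 = 4 − 3 = 1 completes the 4 across.
R4C2 = 30 − 21 = 9 completes the 30 down.
R5C1 = 9 − 5 = 4 completes the 9 across.

4 5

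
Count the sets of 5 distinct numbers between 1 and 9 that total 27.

11

5 distinct digits from 1–9 sum between 15 and 35.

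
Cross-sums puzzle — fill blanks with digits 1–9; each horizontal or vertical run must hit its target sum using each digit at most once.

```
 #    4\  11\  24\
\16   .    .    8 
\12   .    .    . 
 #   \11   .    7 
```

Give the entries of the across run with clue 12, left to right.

1 2 9

4 in 2 cells must be {1,3}; 24 in 3 cells must be {7,8,9}.
R2C3 = 24 − 15 = 9 completes the 24 down.
R3C2 = 11 − 7 = 4 completes the 11 across.
R2C1 = 1: the only remaining digit allowed by both the 12 across and the 4 down.
R2C2 = 12 − 10 = 2 completes the 12 across.
R1C1 = 4 − 1 = 3 completes the 4 down.
R1C2 = 16 − 11 = 5 completes the 16 across.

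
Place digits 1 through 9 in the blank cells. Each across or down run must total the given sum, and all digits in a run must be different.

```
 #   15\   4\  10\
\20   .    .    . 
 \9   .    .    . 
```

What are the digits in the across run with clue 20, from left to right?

9, 3, 8

4 in 2 cells must be {1,3}.
The 20 across and the 4 down share only 3, so R1C2 = 3.
The 9 across and the 15 down share only 6, so R2C1 = 6.
R2C2 = 4 − 3 = 1 completes the 4 down.
R2C3 = 9 − 7 = 2 completes the 9 across.
R1C1 = 15 − 6 = 9 completes the 15 down.
R1C3 = 20 − 12 = 8 completes the 20 across.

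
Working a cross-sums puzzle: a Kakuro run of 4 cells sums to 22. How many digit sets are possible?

11

4 distinct digits from 1–9 sum between 10 and 30.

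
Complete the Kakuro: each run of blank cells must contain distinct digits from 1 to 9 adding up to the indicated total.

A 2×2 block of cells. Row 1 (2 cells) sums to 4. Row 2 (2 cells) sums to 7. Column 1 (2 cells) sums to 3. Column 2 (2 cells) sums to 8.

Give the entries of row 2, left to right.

2 5

4 in 2 cells must be {1,3}; 3 in 2 cells must be {1,2}.
The 4 across and the 3 down share only 1, so (1,1) = 1.
(1,2) = 4 − 1 = 3 completes the 4 across.
(2,1) = 3 − 1 = 2 completes the 3 down.
(2,2) = 7 − 2 = 5 completes the 7 across.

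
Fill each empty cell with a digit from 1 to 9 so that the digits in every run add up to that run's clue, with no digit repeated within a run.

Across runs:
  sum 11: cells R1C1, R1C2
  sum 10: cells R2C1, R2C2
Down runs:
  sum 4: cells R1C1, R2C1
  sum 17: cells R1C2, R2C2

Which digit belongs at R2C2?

4 in 2 cells must be {1,3}; 17 in 2 cells must be {8,9}.
The 11 across and the 4 down share only 3, so R1C1 = 3.
R1C2 = 11 − 3 = 8 completes the 11 across.
R2C1 = 4 − 3 = 1 completes the 4 down.
R2C2 = 10 − 1 = 9 completes the 10 across.

9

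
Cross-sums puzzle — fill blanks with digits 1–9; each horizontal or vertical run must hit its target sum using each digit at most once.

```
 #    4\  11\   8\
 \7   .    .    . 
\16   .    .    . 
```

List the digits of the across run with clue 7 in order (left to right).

7 in 3 cells must be {1,2,4}; 4 in 2 cells must be {1,3}.
The 7 across and the 4 down share only 1, so R1C1 = 1.
Given what's placed, R1C3 must be 2 to fit the 7 across and 8 down.
R2C1 = 4 − 1 = 3 completes the 4 down.
R2C3 = 8 − 2 = 6 completes the 8 down.
R1C2 = 7 − 3 = 4 completes the 7 across.
R2C2 = 16 − 9 = 7 completes the 16 across.

1 4 2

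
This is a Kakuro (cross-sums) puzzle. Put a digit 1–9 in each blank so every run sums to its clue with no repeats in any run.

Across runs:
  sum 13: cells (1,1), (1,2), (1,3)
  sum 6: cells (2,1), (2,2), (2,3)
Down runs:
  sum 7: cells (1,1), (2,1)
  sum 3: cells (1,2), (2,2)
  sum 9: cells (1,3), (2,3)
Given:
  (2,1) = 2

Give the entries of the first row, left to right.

6 in 3 cells must be {1,2,3}; 3 in 2 cells must be {1,2}.
(1,1) = 7 − 2 = 5 completes the 7 down.
(2,2) = 1: the only remaining digit allowed by both the 6 across and the 3 down.
(2,3) = 6 − 3 = 3 completes the 6 across.
(1,2) = 3 − 1 = 2 completes the 3 down.
(1,3) = 13 − 7 = 6 completes the 13 across.

5 2 6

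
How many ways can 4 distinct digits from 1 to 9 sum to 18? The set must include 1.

6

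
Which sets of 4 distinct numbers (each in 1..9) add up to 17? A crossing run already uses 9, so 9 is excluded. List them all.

4 distinct digits from 1–9 sum between 10 and 30.
Dropping sets that contain 9.

{1,2,6,8}; {1,3,5,8}; {1,3,6,7}; {1,4,5,7}; {2,3,4,8}; {2,3,5,7}; {2,4,5,6}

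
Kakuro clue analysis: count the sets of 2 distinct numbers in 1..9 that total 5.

2

2 distinct digits from 1–9 sum between 3 and 17.
Enumerating: {1,4}, {2,3}.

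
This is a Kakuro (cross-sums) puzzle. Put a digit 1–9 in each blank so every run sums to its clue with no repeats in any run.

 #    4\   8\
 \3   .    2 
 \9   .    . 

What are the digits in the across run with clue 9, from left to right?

3 6

3 in 2 cells must be {1,2}; 4 in 2 cells must be {1,3}.
R1C1 = 3 − 2 = 1 completes the 3 across.
R2C1 = 4 − 1 = 3 completes the 4 down.
R2C2 = 9 − 3 = 6 completes the 9 across.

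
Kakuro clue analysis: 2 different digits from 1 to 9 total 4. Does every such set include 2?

No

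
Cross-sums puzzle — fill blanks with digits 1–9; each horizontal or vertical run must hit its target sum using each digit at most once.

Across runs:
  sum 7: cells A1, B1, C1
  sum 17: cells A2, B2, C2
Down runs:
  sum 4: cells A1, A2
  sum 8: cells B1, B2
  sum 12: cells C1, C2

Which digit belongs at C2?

7 in 3 cells must be {1,2,4}; 4 in 2 cells must be {1,3}.
The 7 across and the 4 down share only 1, so A1 = 1.
Given what's placed, B1 must be 2 to fit the 7 across and 8 down.
C1 = 7 − 3 = 4 completes the 7 across.
A2 = 4 − 1 = 3 completes the 4 down.
B2 = 8 − 2 = 6 completes the 8 down.
C2 = 17 − 9 = 8 completes the 17 across.

8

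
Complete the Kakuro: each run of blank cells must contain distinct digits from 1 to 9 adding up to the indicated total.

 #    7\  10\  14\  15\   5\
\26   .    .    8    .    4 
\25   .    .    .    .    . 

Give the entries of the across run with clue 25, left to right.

2 7 6 9 1

R2C3 = 14 − 8 = 6 completes the 14 down.
R2C5 = 5 − 4 = 1 completes the 5 down.
No cell is forced outright now. R1C4 can only be 6 or 7 or 9 (the digits allowed by both its 26 across and its 15 down). If R1C4 = 7: that forces R2C4 = 8, R2C1 = 3, R2C2 = 7, after which R1C1 would have to be in {1,2,5,6} for the 26 across but in {4} for the 7 down — contradiction. If R1C4 = 9: then R2C4 would have to be in {2,3,4,5,7,8,9} for the 25 across but in {6} for the 15 down — contradiction. So R1C4 = 6.
R2C4 = 15 − 6 = 9 completes the 15 down.
Nothing is forced directly, so branch on R2C2, whose candidates are 2 or 4 or 7. If R2C2 = 2: then R1C2 would have to be in {1,3,5,7} for the 26 across but in {8} for the 10 down — contradiction. If R2C2 = 4: then R1C2 would have to be in {1,3,5,7} for the 26 across but in {6} for the 10 down — contradiction. So R2C2 = 7.
R1C2 = 10 − 7 = 3 completes the 10 down.
R2C1 = 25 − 23 = 2 completes the 25 across.
R1C1 = 26 − 21 = 5 completes the 26 across.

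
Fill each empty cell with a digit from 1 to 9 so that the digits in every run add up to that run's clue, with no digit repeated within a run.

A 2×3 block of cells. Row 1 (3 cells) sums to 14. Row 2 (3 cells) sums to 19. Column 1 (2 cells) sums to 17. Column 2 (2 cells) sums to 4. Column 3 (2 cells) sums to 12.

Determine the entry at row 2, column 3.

7

17 in 2 cells must be {8,9}; 4 in 2 cells must be {1,3}.
The 19 across and the 4 down share only 3, so (2,2) = 3.
(1,2) = 4 − 3 = 1 completes the 4 down.
Given what's placed, (2,1) must be 9 to fit the 19 across and 17 down.
(2,3) = 19 − 12 = 7 completes the 19 across.
(1,1) = 17 − 9 = 8 completes the 17 down.
(1,3) = 14 − 9 = 5 completes the 14 across.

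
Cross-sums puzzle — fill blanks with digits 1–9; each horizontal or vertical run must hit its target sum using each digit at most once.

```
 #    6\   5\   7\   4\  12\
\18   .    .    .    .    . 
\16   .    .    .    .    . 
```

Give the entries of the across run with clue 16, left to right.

2, 3, 6, 1, 4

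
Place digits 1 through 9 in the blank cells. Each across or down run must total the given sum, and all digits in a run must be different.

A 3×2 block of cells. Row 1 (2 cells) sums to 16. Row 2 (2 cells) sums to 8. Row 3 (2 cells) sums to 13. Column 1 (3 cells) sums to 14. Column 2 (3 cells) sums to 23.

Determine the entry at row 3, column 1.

16 in 2 cells must be {7,9}; 23 in 3 cells must be {6,8,9}.
The 16 across and the 23 down share only 9, so (1,2) = 9.
Given what's placed, (2,2) must be 6 to fit the 8 across and 23 down.
(3,2) = 23 − 15 = 8 completes the 23 down.
(1,1) = 16 − 9 = 7 completes the 16 across.
(2,1) = 8 − 6 = 2 completes the 8 across.
(3,1) = 13 − 8 = 5 completes the 13 across.

5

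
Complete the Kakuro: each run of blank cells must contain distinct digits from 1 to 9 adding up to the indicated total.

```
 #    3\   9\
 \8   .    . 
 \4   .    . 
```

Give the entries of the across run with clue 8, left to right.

2, 6

4 in 2 cells must be {1,3}; 3 in 2 cells must be {1,2}.
The 4 across and the 3 down share only 1, so R2C1 = 1.
R2C2 = 4 − 1 = 3 completes the 4 across.
R1C1 = 3 − 1 = 2 completes the 3 down.
R1C2 = 8 − 2 = 6 completes the 8 across.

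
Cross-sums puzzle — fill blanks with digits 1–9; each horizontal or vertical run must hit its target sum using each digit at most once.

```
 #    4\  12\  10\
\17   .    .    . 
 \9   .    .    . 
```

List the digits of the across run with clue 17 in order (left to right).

4 in 2 cells must be {1,3}.
Nothing is forced directly, so branch on R2C2, whose candidates are 3 or 4 or 5. If R2C2 = 3: that forces R1C2 = 9, R2C1 = 1, after which R2C3 would have to be in {5} for the 9 across but in {1,2,3,4,6,7,8,9} for the 10 down — contradiction. If R2C2 = 4: that forces R1C2 = 8, R2C1 = 3, R2C3 = 2, after which R1C1 would have to be in {2,3,4,5,6,7} for the 17 across but in {1} for the 4 down — contradiction. So R2C2 = 5.
R1C2 = 12 − 5 = 7 completes the 12 down.
Given what's placed, R1C1 must be 1 to fit the 17 across and 4 down.
R1C3 = 17 − 8 = 9 completes the 17 across.
R2C1 = 4 − 1 = 3 completes the 4 down.
R2C3 = 9 − 8 = 1 completes the 9 across.

1 7 9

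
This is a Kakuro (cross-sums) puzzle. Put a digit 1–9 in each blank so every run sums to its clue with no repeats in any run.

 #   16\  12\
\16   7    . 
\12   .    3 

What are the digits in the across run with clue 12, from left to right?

16 in 2 cells must be {7,9}.
R1C2 = 16 − 7 = 9 completes the 16 across.
R2C1 = 12 − 3 = 9 completes the 12 across.

9 3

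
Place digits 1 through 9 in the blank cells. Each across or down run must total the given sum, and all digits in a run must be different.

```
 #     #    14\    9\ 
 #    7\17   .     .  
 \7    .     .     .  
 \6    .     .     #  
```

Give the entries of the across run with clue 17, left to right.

17 in 2 cells must be {8,9}; 7 in 3 cells must be {1,2,4}.
The 17 across and the 9 down share only 8, so R1C3 = 8.
R2C3 = 9 − 8 = 1 completes the 9 down.
R1C2 = 17 − 8 = 9 completes the 17 across.
No cell is forced outright now. R2C1 can only be 2 or 4 (the digits allowed by both its 7 across and its 7 down). If R2C1 = 4: that forces R2C2 = 2, after which R3C1 would have to be in {1,2,4,5} for the 6 across but in {3} for the 7 down — contradiction. So R2C1 = 2.
R2C2 = 7 − 3 = 4 completes the 7 across.
R3C1 = 7 − 2 = 5 completes the 7 down.
R3C2 = 6 − 5 = 1 completes the 6 across.

9 8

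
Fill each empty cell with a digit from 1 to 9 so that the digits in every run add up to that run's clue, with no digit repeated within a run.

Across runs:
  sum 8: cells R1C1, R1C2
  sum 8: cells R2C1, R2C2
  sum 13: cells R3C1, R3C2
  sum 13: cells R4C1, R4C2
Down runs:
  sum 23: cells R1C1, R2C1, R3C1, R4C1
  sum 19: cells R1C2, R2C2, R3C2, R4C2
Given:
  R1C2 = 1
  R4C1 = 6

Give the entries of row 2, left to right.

R1C1 = 8 − 1 = 7 completes the 8 across.
R4C2 = 13 − 6 = 7 completes the 13 across.
Nothing is forced directly, so branch on R2C1, whose candidates are 1 or 2. If R2C1 = 1: then R2C2 would have to be in {7} for the 8 across but in {2,3,5,6,8,9} for the 19 down — contradiction. So R2C1 = 2.
R2C2 = 8 − 2 = 6 completes the 8 across.
R3C1 = 23 − 15 = 8 completes the 23 down.
R3C2 = 13 − 8 = 5 completes the 13 across.

2 6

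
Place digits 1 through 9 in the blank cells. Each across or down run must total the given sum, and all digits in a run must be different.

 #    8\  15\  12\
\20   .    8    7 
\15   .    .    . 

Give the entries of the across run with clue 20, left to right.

5 8 7

R1C1 = 20 − 15 = 5 completes the 20 across.
R2C1 = 8 − 5 = 3 completes the 8 down.
R2C2 = 15 − 8 = 7 completes the 15 down.
R2C3 = 15 − 10 = 5 completes the 15 across.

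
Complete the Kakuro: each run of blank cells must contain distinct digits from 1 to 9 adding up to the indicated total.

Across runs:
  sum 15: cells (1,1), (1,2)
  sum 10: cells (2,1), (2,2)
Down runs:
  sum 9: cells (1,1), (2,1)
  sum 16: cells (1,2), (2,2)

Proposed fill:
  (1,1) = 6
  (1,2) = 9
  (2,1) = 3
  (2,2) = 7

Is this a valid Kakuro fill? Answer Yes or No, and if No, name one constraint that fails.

Across: 6+9=15; 3+7=10. Down: 6+3=9; 9+7=16. No digit repeats within any run.

Yes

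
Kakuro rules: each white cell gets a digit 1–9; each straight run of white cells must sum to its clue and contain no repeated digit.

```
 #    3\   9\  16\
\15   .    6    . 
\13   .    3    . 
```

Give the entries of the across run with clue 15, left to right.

3 in 2 cells must be {1,2}; 16 in 2 cells must be {7,9}.
Given what's placed, R1C3 must be 7 to fit the 15 across and 16 down.
R2C3 = 16 − 7 = 9 completes the 16 down.
R1C1 = 15 − 13 = 2 completes the 15 across.
R2C1 = 13 − 12 = 1 completes the 13 across.

2, 6, 7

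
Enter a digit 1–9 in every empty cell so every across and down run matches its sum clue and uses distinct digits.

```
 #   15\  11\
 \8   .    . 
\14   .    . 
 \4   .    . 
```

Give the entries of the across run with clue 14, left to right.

8 6

4 in 2 cells must be {1,3}.
Nothing is forced directly, so branch on R2C2, whose candidates are 5 or 6 or 8. If R2C2 = 5: that forces R1C2 = 2, R2C1 = 9, R3C1 = 1, after which R3C2 would have to be in {3} for the 4 across but in {4} for the 11 down — contradiction. If R2C2 = 8: that forces R2C1 = 6, R3C1 = 1, after which R3C2 would have to be in {3} for the 4 across but in {1,2} for the 11 down — contradiction. So R2C2 = 6.
R2C1 = 14 − 6 = 8 completes the 14 across.
Nothing is forced directly, so branch on R3C1, whose candidates are 1 or 3. If R3C1 = 3: then R1C1 would have to be in {1,2,3,5,6,7} for the 8 across but in {4} for the 15 down — contradiction. So R3C1 = 1.
R1C1 = 15 − 9 = 6 completes the 15 down.
R1C2 = 8 − 6 = 2 completes the 8 across.
R3C2 = 4 − 1 = 3 completes the 4 across.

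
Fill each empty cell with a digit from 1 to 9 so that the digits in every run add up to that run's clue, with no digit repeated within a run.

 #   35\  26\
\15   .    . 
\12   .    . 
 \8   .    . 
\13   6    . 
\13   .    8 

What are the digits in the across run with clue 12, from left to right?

8 4

35 in 5 cells must be {5,6,7,8,9}.
R4C2 = 13 − 6 = 7 completes the 13 across.
R5C1 = 13 − 8 = 5 completes the 13 across.
R1C2 = 6: the only remaining digit allowed by both the 15 across and the 26 down.
R3C1 = 7: the only remaining digit allowed by both the 8 across and the 35 down.
R3C2 = 8 − 7 = 1 completes the 8 across.
R1C1 = 15 − 6 = 9 completes the 15 across.
R2C1 = 35 − 27 = 8 completes the 35 down.
R2C2 = 12 − 8 = 4 completes the 12 across.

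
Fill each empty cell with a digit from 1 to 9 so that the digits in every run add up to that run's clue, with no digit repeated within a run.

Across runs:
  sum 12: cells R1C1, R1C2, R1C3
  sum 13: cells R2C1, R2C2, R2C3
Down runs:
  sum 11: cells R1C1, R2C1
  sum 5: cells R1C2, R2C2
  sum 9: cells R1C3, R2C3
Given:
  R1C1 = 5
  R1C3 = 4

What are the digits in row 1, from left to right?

5 3 4

R1C2 = 12 − 9 = 3 completes the 12 across.
R2C1 = 11 − 5 = 6 completes the 11 down.
R2C2 = 5 − 3 = 2 completes the 5 down.
R2C3 = 13 − 8 = 5 completes the 13 across.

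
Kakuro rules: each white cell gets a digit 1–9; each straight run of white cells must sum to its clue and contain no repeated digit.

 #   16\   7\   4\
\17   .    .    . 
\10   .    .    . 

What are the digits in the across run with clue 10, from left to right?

7 2 1

16 in 2 cells must be {7,9}; 4 in 2 cells must be {1,3}.
The 10 across and the 16 down share only 7, so R2C1 = 7.
Given what's placed, R2C3 must be 1 to fit the 10 across and 4 down.
R1C1 = 16 − 7 = 9 completes the 16 down.
R1C3 = 4 − 1 = 3 completes the 4 down.
R2C2 = 10 − 8 = 2 completes the 10 across.
R1C2 = 17 − 12 = 5 completes the 17 across.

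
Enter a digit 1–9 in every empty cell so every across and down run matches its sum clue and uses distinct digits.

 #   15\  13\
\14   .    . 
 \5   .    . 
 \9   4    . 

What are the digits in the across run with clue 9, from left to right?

4 5

R3C2 = 9 − 4 = 5 completes the 9 across.
R1C2 = 6: the only remaining digit allowed by both the 14 across and the 13 down.
R2C2 = 13 − 11 = 2 completes the 13 down.
R1C1 = 14 − 6 = 8 completes the 14 across.
R2C1 = 5 − 2 = 3 completes the 5 across.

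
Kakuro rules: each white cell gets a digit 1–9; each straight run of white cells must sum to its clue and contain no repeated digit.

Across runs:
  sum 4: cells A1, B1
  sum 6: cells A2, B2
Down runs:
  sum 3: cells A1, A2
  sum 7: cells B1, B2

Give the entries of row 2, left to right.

4 in 2 cells must be {1,3}; 3 in 2 cells must be {1,2}.
The 4 across and the 3 down share only 1, so A1 = 1.
B1 = 4 − 1 = 3 completes the 4 across.
A2 = 3 − 1 = 2 completes the 3 down.
B2 = 6 − 2 = 4 completes the 6 across.

2, 4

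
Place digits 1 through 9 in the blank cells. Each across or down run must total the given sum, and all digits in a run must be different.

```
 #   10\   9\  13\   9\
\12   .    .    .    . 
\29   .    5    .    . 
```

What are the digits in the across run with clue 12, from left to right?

1, 4, 5, 2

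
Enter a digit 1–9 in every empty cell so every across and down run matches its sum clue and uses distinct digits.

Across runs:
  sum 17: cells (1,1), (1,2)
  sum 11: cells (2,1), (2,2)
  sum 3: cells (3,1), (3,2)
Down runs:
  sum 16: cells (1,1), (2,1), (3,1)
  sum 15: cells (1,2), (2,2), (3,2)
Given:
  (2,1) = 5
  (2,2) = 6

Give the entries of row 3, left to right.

17 in 2 cells must be {8,9}; 3 in 2 cells must be {1,2}.
Given what's placed, (1,2) must be 8 to fit the 17 across and 15 down.
(3,1) = 2: the only remaining digit allowed by both the 3 across and the 16 down.
(3,2) = 3 − 2 = 1 completes the 3 across.
(1,1) = 17 − 8 = 9 completes the 17 across.

2, 1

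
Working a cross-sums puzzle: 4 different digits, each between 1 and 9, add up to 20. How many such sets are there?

12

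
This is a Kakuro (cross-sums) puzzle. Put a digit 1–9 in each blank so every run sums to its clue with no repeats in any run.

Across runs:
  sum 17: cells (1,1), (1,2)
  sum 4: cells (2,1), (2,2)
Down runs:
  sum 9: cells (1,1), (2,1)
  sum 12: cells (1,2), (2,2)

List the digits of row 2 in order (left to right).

17 in 2 cells must be {8,9}; 4 in 2 cells must be {1,3}.
The 17 across and the 9 down share only 8, so (1,1) = 8.
(1,2) = 17 − 8 = 9 completes the 17 across.
(2,1) = 9 − 8 = 1 completes the 9 down.
(2,2) = 4 − 1 = 3 completes the 4 across.

1 3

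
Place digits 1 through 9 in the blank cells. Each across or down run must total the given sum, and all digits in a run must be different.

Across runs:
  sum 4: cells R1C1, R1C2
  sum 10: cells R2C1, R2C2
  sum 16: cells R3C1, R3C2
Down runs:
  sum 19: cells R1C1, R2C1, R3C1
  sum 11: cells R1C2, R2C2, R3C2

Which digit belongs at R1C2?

1

4 in 2 cells must be {1,3}; 16 in 2 cells must be {7,9}.
The 4 across and the 19 down share only 3, so R1C1 = 3.
R1C2 = 4 − 3 = 1 completes the 4 across.
Given what's placed, R3C2 must be 7 to fit the 16 across and 11 down.
R2C2 = 11 − 8 = 3 completes the 11 down.
R3C1 = 16 − 7 = 9 completes the 16 across.
R2C1 = 10 − 3 = 7 completes the 10 across.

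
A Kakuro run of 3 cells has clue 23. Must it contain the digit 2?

The only way to make 23 from 3 distinct digits is {6,8,9}, which does not contain 2.

No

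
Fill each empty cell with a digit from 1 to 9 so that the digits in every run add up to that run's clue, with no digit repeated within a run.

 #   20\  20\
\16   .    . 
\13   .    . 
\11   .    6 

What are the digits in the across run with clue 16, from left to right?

7 9

16 in 2 cells must be {7,9}.
Given what's placed, R1C2 must be 9 to fit the 16 across and 20 down.
R2C2 = 20 − 15 = 5 completes the 20 down.
R3C1 = 11 − 6 = 5 completes the 11 across.
R1C1 = 16 − 9 = 7 completes the 16 across.
R2C1 = 13 − 5 = 8 completes the 13 across.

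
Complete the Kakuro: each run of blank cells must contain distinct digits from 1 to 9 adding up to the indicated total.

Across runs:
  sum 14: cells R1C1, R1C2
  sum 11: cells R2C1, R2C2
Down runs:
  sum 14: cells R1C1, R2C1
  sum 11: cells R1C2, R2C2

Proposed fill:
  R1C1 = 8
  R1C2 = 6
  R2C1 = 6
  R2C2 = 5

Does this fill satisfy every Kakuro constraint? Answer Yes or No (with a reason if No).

Yes

Across: 8+6=14; 6+5=11. Down: 8+6=14; 6+5=11. No digit repeats within any run.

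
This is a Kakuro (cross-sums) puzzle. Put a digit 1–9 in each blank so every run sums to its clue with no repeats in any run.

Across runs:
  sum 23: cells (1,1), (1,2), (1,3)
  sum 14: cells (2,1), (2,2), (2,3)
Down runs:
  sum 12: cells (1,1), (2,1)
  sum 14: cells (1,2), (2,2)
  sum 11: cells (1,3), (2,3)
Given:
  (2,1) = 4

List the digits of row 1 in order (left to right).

8 6 9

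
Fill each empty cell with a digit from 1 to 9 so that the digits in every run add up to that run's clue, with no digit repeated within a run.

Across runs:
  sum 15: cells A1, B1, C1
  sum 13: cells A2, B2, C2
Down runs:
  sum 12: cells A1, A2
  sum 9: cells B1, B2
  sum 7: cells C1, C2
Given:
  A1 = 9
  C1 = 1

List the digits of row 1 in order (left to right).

9, 5, 1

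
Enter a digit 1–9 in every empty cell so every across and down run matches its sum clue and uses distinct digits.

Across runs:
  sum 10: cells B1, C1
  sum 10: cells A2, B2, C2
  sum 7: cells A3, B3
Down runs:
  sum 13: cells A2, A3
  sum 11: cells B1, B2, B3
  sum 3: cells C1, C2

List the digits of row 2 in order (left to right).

3 in 2 cells must be {1,2}.
Nothing is forced directly, so branch on C1, whose candidates are 1 or 2. If C1 = 1: then B1 would have to be in {9} for the 10 across but in {1,2,3,4,5,6,7,8} for the 11 down — contradiction. So C1 = 2.
B1 = 10 − 2 = 8 completes the 10 across.
C2 = 3 − 2 = 1 completes the 3 down.
B2 = 2: the only remaining digit allowed by both the 10 across and the 11 down.
B3 = 11 − 10 = 1 completes the 11 down.
A2 = 10 − 3 = 7 completes the 10 across.
A3 = 7 − 1 = 6 completes the 7 across.

7 2 1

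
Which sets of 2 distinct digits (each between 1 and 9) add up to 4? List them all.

{1,3}

2 distinct digits from 1–9 sum between 3 and 17.
Only one set works: {1,3}.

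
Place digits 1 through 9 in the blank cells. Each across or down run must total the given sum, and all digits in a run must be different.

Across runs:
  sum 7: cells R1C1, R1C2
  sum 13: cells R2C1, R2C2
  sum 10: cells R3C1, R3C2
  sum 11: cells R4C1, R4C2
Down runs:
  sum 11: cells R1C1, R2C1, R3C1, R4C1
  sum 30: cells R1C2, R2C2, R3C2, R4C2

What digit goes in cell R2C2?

11 in 4 cells must be {1,2,3,5}; 30 in 4 cells must be {6,7,8,9}.
Only 6 fits R1C2 under both its across sum 7 and down sum 30.
The 13 across and the 11 down share only 5, so R2C1 = 5.
R2C2 = 13 − 5 = 8 completes the 13 across.

8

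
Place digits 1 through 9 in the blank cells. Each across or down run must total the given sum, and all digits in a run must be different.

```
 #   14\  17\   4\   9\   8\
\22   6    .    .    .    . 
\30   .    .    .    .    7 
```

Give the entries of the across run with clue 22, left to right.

17 in 2 cells must be {8,9}; 4 in 2 cells must be {1,3}.
R1C5 = 8 − 7 = 1 completes the 8 down.
R2C1 = 14 − 6 = 8 completes the 14 down.
R2C2 = 9: the only remaining digit allowed by both the 30 across and the 17 down.
Given what's placed, R2C3 must be 1 to fit the 30 across and 4 down.
R2C4 = 30 − 25 = 5 completes the 30 across.
R1C2 = 17 − 9 = 8 completes the 17 down.
R1C3 = 4 − 1 = 3 completes the 4 down.
R1C4 = 22 − 18 = 4 completes the 22 across.

6, 8, 3, 4, 1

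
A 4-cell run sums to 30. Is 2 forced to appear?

No

The only way to make 30 from 4 distinct digits is {6,7,8,9}, which does not contain 2.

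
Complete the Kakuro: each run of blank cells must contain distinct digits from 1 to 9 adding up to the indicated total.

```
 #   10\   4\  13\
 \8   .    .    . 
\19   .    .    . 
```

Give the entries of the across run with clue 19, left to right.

7 3 9

4 in 2 cells must be {1,3}.
The 19 across and the 4 down share only 3, so R2C2 = 3.
R1C2 = 4 − 3 = 1 completes the 4 down.
Nothing is forced directly, so branch on R2C1, whose candidates are 7 or 9. If R2C1 = 9: then R1C1 would have to be in {2,3,4,5} for the 8 across but in {1} for the 10 down — contradiction. So R2C1 = 7.
R1C1 = 10 − 7 = 3 completes the 10 down.
R1C3 = 8 − 4 = 4 completes the 8 across.
R2C3 = 19 − 10 = 9 completes the 19 across.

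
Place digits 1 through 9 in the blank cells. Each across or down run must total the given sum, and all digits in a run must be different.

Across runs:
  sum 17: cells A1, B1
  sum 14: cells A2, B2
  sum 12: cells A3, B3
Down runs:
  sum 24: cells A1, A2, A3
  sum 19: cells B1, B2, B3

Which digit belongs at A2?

8

17 in 2 cells must be {8,9}; 24 in 3 cells must be {7,8,9}.
Nothing is forced directly, so branch on A1, whose candidates are 8 or 9. If A1 = 8: that forces B1 = 9, A2 = 9, after which B2 would have to be in {5} for the 14 across but in {2,3,4,6,7,8} for the 19 down — contradiction. So A1 = 9.
B1 = 17 − 9 = 8 completes the 17 across.
Given what's placed, A2 must be 8 to fit the 14 across and 24 down.
B2 = 14 − 8 = 6 completes the 14 across.
A3 = 24 − 17 = 7 completes the 24 down.
B3 = 12 − 7 = 5 completes the 12 across.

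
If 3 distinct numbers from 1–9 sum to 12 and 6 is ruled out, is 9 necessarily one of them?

No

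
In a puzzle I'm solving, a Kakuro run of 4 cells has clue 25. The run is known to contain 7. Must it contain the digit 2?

No

Counterexample: {1,7,8,9} sums to 25 under that restriction without using 2.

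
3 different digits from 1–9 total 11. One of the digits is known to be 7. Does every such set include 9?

No

The only way to make 11 from 3 distinct digits under that restriction is {1,3,7}, which does not contain 9.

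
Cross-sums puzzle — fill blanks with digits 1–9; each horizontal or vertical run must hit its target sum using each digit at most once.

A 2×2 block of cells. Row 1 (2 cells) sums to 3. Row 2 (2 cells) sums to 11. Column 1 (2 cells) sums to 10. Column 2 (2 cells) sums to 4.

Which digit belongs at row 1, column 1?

2

3 in 2 cells must be {1,2}; 4 in 2 cells must be {1,3}.
The 3 across and the 4 down share only 1, so (1,2) = 1.
(2,2) = 4 − 1 = 3 completes the 4 down.
(1,1) = 3 − 1 = 2 completes the 3 across.
(2,1) = 11 − 3 = 8 completes the 11 across.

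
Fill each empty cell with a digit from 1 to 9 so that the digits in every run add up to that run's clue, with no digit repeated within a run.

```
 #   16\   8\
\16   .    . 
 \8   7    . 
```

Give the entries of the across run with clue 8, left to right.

16 in 2 cells must be {7,9}.
R1C1 = 16 − 7 = 9 completes the 16 down.
R1C2 = 16 − 9 = 7 completes the 16 across.
R2C2 = 8 − 7 = 1 completes the 8 across.

7 1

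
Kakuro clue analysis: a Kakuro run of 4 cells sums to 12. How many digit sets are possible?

2

4 distinct digits from 1–9 sum between 10 and 30.
Enumerating: {1,2,3,6}, {1,2,4,5}.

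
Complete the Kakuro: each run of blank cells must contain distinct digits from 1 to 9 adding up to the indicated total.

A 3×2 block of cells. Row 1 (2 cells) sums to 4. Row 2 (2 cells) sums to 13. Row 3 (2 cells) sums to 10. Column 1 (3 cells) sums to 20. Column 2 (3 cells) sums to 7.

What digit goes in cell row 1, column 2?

4 in 2 cells must be {1,3}; 7 in 3 cells must be {1,2,4}.
The 4 across and the 20 down share only 3, so (1,1) = 3.
(1,2) = 4 − 3 = 1 completes the 4 across.
Given what's placed, (2,2) must be 4 to fit the 13 across and 7 down.
(3,2) = 7 − 5 = 2 completes the 7 down.
(2,1) = 13 − 4 = 9 completes the 13 across.
(3,1) = 10 − 2 = 8 completes the 10 across.

1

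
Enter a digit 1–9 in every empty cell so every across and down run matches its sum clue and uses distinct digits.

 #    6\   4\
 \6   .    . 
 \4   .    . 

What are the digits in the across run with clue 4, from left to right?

4 in 2 cells must be {1,3}.
The 6 across and the 4 down share only 1, so R1C2 = 1.
The 4 across and the 6 down share only 1, so R2C1 = 1.
R2C2 = 4 − 1 = 3 completes the 4 across.
R1C1 = 6 − 1 = 5 completes the 6 across.

1 3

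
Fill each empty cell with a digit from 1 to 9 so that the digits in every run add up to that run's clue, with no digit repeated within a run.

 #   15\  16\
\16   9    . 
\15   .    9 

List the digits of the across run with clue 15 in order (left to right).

6 9

16 in 2 cells must be {7,9}.
R1C2 = 16 − 9 = 7 completes the 16 across.
R2C1 = 15 − 9 = 6 completes the 15 across.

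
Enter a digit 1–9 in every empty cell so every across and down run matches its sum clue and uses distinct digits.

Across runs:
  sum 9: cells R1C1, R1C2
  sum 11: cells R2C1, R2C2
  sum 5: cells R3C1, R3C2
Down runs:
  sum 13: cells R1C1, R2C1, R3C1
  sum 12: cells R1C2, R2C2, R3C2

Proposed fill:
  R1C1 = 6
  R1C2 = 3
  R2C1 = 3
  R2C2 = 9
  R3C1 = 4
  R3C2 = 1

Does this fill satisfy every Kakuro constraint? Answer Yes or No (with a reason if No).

No — the across run R2C1–R2C2 sums to 12, not 11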